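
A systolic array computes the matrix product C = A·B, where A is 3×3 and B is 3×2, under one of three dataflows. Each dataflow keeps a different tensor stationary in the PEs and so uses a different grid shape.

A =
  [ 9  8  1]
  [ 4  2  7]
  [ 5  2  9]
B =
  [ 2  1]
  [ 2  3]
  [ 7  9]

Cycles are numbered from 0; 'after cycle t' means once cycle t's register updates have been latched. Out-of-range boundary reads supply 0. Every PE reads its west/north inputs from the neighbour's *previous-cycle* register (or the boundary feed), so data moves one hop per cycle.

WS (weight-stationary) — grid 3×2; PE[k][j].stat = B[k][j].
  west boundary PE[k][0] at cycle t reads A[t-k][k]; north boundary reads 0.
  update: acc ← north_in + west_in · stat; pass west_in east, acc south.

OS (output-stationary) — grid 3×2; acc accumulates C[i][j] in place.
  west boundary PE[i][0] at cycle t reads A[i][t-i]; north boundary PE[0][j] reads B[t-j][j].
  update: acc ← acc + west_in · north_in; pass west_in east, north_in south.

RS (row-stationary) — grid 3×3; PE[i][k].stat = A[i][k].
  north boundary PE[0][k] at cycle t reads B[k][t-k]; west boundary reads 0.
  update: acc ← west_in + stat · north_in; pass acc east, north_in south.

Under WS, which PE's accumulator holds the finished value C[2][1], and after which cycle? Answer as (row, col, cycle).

(row, col, cycle) = (2, 1, 5)

WS — PE[2][1] is where C[2][1] collects:
  t=0 PE[2][1]: acc=0 h=0 v=0
  t=1 PE[2][1]: acc=0 h=0 v=0
  t=2 PE[2][1]: acc=0 h=0 v=0
  t=3 PE[2][1]: acc=42 h=1 v=42
  t=4 PE[2][1]: acc=73 h=7 v=73
  t=5 PE[2][1]: acc=92 h=9 v=92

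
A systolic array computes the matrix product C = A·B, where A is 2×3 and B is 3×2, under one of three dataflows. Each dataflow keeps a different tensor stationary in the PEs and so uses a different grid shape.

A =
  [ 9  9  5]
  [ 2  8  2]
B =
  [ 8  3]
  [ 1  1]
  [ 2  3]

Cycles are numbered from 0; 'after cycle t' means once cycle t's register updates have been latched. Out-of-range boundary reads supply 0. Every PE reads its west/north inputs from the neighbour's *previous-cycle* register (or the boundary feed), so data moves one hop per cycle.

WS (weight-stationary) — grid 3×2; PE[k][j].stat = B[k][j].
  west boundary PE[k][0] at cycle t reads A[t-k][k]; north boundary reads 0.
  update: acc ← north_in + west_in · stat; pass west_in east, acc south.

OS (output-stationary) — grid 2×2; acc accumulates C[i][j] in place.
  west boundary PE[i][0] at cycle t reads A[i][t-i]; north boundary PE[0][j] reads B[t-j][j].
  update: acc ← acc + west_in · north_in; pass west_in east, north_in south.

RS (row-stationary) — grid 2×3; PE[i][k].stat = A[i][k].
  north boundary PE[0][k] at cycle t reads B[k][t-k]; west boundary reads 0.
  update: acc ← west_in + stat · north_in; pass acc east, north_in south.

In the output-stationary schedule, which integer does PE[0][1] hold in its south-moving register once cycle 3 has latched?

register = 3

Tracing OS — 2×2 array, target PE[0][1]:
  cycle 0: PE[0][0] → acc 72, east 9, south 8
  cycle 0: PE[0][1] → acc 0, east 0, south 0
  cycle 1: PE[0][0] → acc 81, east 9, south 1
  cycle 1: PE[0][1] → acc 27, east 9, south 3
  cycle 2: PE[0][0] → acc 91, east 5, south 2
  cycle 2: PE[0][1] → acc 36, east 9, south 1
  cycle 3: PE[0][0] → acc 91, east 0, south 0
  cycle 3: PE[0][1] → acc 51, east 5, south 3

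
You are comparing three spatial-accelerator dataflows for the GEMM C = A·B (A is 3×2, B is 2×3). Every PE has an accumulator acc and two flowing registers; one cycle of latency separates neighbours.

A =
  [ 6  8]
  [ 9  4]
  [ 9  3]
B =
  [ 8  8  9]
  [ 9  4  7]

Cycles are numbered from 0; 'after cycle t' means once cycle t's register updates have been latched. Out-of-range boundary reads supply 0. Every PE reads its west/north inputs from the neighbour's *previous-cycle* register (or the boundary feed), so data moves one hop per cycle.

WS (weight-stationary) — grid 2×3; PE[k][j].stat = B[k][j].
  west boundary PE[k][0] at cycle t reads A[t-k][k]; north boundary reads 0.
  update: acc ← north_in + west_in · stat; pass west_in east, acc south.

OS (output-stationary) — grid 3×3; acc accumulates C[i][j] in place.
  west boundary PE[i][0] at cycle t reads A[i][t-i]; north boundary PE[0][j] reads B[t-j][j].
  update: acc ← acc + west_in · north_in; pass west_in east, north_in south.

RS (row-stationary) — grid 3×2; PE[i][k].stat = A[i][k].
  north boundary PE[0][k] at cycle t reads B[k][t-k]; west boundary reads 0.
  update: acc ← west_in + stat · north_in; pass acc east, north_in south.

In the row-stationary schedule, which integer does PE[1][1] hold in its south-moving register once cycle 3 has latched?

RS on a 3×2 grid — tracing PE[1][1] and its feeders:
  cycle 0: PE[0][1] → acc 0, east 0, south 0
  cycle 0: PE[1][0] → acc 0, east 0, south 0
  cycle 0: PE[1][1] → acc 0, east 0, south 0
  cycle 1: PE[0][1] → acc 120, east 120, south 9
  cycle 1: PE[1][0] → acc 72, east 72, south 8
  cycle 1: PE[1][1] → acc 0, east 0, south 0
  cycle 2: PE[0][1] → acc 80, east 80, south 4
  cycle 2: PE[1][0] → acc 72, east 72, south 8
  cycle 2: PE[1][1] → acc 108, east 108, south 9
  cycle 3: PE[0][1] → acc 110, east 110, south 7
  cycle 3: PE[1][0] → acc 81, east 81, south 9
  cycle 3: PE[1][1] → acc 88, east 88, south 4

register = 4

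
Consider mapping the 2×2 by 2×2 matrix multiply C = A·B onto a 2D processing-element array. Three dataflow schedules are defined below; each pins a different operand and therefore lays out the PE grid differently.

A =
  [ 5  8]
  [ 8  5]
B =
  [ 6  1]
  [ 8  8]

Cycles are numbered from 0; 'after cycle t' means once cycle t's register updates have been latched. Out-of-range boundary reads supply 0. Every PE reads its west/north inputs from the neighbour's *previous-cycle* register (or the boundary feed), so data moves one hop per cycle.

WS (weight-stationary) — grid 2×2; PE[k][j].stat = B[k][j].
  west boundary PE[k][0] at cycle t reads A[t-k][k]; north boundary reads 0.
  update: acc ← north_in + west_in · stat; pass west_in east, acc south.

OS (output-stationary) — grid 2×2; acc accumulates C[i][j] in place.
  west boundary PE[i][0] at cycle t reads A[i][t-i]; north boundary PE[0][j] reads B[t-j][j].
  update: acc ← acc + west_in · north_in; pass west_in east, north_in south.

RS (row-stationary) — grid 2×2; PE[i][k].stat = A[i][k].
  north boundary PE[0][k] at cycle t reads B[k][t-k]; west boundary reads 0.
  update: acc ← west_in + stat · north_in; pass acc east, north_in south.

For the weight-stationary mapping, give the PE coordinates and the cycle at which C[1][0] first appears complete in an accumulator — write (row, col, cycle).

(row, col, cycle) = (1, 0, 2)

WS: C[1][0] accumulates in PE[1][0]:
  cycle 0: PE[1][0] → acc 0, east 0, south 0
  cycle 1: PE[1][0] → acc 94, east 8, south 94
  cycle 2: PE[1][0] → acc 88, east 5, south 88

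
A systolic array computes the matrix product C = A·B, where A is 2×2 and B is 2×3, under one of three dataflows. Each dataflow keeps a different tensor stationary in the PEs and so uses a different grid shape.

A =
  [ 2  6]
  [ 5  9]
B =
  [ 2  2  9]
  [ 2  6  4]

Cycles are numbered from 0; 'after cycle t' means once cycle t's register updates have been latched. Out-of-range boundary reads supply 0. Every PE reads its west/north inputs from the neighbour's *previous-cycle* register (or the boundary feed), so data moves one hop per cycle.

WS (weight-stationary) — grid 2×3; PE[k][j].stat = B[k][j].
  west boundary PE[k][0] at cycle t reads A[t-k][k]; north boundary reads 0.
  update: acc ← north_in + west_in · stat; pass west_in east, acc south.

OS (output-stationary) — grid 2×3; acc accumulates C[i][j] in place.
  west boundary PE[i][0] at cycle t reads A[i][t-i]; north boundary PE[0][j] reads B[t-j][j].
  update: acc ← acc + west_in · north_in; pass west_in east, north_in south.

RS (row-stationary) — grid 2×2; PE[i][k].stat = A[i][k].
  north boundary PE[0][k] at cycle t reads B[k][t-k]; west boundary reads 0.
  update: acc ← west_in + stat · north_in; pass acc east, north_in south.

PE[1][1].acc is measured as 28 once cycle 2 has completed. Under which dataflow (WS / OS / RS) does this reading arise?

dataflow = RS

— WS: 2×3; PE[1][1] trace:
  cycle 0: PE[1][1] → acc 0, east 0, south 0
  cycle 1: PE[1][1] → acc 0, east 0, south 0
  cycle 2: PE[1][1] → acc 40, east 6, south 40
— OS: 2×3; PE[1][1] trace:
  cycle 0: PE[1][1] → acc 0, east 0, south 0
  cycle 1: PE[1][1] → acc 0, east 0, south 0
  cycle 2: PE[1][1] → acc 10, east 5, south 2
— RS: 2×2; PE[1][1] trace:
  cycle 0: PE[1][1] → acc 0, east 0, south 0
  cycle 1: PE[1][1] → acc 0, east 0, south 0
  cycle 2: PE[1][1] → acc 28, east 28, south 2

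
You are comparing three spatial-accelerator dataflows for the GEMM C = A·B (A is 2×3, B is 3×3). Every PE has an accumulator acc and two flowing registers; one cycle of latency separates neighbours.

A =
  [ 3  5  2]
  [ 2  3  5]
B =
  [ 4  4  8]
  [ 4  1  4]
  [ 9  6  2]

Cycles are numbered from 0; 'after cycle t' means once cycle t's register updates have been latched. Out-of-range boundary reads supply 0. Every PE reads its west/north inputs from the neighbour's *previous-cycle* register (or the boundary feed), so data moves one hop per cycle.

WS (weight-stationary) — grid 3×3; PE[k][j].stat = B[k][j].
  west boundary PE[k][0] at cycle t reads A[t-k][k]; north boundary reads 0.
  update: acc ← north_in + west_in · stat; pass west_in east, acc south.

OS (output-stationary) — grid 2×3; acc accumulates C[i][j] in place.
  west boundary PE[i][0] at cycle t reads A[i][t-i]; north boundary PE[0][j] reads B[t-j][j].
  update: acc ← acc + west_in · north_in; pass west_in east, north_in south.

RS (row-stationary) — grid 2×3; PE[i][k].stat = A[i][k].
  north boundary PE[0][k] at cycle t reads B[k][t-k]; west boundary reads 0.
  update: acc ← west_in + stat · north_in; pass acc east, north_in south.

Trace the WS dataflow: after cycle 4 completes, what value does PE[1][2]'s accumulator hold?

WS (3×3). Following PE[1][2] plus its west/north inputs:
  @0  [0,2]  acc 0  |  →0  ↓0
  @0  [1,1]  acc 0  |  →0  ↓0
  @0  [1,2]  acc 0  |  →0  ↓0
  @1  [0,2]  acc 0  |  →0  ↓0
  @1  [1,1]  acc 0  |  →0  ↓0
  @1  [1,2]  acc 0  |  →0  ↓0
  @2  [0,2]  acc 24  |  →3  ↓24
  @2  [1,1]  acc 17  |  →5  ↓17
  @2  [1,2]  acc 0  |  →0  ↓0
  @3  [0,2]  acc 16  |  →2  ↓16
  @3  [1,1]  acc 11  |  →3  ↓11
  @3  [1,2]  acc 44  |  →5  ↓44
  @4  [0,2]  acc 0  |  →0  ↓0
  @4  [1,1]  acc 0  |  →0  ↓0
  @4  [1,2]  acc 28  |  →3  ↓28

PE[1][2].acc = 28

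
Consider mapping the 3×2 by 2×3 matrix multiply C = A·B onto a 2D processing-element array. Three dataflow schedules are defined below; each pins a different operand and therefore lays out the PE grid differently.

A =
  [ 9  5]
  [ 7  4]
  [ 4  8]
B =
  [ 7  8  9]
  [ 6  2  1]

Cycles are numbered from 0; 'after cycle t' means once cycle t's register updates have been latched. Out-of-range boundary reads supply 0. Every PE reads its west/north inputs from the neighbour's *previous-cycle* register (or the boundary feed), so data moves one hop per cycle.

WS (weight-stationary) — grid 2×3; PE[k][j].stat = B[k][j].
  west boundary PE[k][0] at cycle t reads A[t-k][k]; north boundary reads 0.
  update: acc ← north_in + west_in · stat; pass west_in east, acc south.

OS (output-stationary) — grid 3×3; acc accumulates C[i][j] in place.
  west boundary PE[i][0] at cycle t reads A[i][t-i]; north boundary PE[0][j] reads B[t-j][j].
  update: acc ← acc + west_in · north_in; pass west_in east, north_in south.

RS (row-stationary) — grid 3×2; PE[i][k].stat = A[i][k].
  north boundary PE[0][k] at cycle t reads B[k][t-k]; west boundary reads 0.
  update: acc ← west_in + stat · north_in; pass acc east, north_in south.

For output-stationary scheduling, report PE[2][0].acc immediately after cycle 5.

OS on a 3×3 grid — tracing PE[2][0] and its feeders:
  after 0 — PE[1][0] acc=0, pass-E 0, pass-S 0
  after 0 — PE[2][0] acc=0, pass-E 0, pass-S 0
  after 1 — PE[1][0] acc=49, pass-E 7, pass-S 7
  after 1 — PE[2][0] acc=0, pass-E 0, pass-S 0
  after 2 — PE[1][0] acc=73, pass-E 4, pass-S 6
  after 2 — PE[2][0] acc=28, pass-E 4, pass-S 7
  after 3 — PE[1][0] acc=73, pass-E 0, pass-S 0
  after 3 — PE[2][0] acc=76, pass-E 8, pass-S 6
  after 4 — PE[1][0] acc=73, pass-E 0, pass-S 0
  after 4 — PE[2][0] acc=76, pass-E 0, pass-S 0
  after 5 — PE[1][0] acc=73, pass-E 0, pass-S 0
  after 5 — PE[2][0] acc=76, pass-E 0, pass-S 0

PE[2][0].acc = 76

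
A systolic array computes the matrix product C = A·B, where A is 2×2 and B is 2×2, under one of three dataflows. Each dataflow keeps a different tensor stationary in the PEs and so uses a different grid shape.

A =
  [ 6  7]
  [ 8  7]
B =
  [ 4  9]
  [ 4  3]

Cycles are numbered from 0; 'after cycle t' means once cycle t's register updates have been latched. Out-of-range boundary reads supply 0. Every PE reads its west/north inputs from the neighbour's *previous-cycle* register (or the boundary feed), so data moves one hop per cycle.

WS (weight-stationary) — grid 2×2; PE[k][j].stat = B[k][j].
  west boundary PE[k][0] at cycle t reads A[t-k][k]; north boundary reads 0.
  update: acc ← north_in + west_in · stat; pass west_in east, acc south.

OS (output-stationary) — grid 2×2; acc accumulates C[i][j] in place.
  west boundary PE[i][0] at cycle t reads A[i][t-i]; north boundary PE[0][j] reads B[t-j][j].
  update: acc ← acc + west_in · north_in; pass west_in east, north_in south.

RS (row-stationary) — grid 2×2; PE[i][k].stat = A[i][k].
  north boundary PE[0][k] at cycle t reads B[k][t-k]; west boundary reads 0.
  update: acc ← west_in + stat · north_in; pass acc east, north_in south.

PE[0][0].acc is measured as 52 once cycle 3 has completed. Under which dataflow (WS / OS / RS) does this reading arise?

dataflow = OS

WS [2×2] PE[0][0] across cycles:
  [0] (0,0) acc=24 (h:6 v:24)
  [1] (0,0) acc=32 (h:8 v:32)
  [2] (0,0) acc=0 (h:0 v:0)
  [3] (0,0) acc=0 (h:0 v:0)
OS [2×2] PE[0][0] across cycles:
  [0] (0,0) acc=24 (h:6 v:4)
  [1] (0,0) acc=52 (h:7 v:4)
  [2] (0,0) acc=52 (h:0 v:0)
  [3] (0,0) acc=52 (h:0 v:0)
RS [2×2] PE[0][0] across cycles:
  [0] (0,0) acc=24 (h:24 v:4)
  [1] (0,0) acc=54 (h:54 v:9)
  [2] (0,0) acc=0 (h:0 v:0)
  [3] (0,0) acc=0 (h:0 v:0)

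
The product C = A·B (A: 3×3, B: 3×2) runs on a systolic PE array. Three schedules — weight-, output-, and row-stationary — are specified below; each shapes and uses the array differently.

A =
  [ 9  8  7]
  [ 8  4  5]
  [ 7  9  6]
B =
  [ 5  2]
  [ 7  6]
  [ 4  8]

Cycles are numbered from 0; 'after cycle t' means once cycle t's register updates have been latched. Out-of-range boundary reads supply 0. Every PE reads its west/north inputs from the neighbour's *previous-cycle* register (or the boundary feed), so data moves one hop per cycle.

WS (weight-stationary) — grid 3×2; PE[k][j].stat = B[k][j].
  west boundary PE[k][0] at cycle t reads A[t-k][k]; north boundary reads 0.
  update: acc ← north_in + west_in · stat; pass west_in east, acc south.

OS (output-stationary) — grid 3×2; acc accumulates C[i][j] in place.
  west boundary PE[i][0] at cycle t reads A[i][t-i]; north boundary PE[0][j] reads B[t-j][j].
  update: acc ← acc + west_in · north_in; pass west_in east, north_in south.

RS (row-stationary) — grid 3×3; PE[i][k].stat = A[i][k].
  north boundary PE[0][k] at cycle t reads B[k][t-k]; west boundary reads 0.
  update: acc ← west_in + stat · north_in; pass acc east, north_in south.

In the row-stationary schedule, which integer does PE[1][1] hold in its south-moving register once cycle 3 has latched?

Tracing RS — 3×3 array, target PE[1][1]:
  c0 r0c1: 0 / 0 / 0
  c0 r1c0: 0 / 0 / 0
  c0 r1c1: 0 / 0 / 0
  c1 r0c1: 101 / 101 / 7
  c1 r1c0: 40 / 40 / 5
  c1 r1c1: 0 / 0 / 0
  c2 r0c1: 66 / 66 / 6
  c2 r1c0: 16 / 16 / 2
  c2 r1c1: 68 / 68 / 7
  c3 r0c1: 0 / 0 / 0
  c3 r1c0: 0 / 0 / 0
  c3 r1c1: 40 / 40 / 6

register = 6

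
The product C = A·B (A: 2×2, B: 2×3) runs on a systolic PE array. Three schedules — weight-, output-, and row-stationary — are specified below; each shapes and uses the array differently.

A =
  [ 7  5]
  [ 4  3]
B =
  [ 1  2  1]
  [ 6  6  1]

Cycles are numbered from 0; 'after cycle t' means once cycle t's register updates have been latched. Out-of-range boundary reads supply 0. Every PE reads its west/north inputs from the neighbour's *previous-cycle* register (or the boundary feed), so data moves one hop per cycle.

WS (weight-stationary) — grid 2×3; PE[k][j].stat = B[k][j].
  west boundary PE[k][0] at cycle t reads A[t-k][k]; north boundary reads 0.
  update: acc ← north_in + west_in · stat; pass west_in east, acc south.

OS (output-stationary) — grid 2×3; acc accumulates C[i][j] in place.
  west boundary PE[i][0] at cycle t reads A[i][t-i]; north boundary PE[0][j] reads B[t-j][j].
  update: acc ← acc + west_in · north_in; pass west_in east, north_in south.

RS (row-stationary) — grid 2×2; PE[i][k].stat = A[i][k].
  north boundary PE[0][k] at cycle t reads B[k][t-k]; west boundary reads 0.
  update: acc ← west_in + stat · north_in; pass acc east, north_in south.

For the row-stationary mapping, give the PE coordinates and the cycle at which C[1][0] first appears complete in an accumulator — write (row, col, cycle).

(row, col, cycle) = (1, 1, 2)

Under RS, C[1][0] lands at PE[1][1]:
  [0] (1,1) acc=0 (h:0 v:0)
  [1] (1,1) acc=0 (h:0 v:0)
  [2] (1,1) acc=22 (h:22 v:6)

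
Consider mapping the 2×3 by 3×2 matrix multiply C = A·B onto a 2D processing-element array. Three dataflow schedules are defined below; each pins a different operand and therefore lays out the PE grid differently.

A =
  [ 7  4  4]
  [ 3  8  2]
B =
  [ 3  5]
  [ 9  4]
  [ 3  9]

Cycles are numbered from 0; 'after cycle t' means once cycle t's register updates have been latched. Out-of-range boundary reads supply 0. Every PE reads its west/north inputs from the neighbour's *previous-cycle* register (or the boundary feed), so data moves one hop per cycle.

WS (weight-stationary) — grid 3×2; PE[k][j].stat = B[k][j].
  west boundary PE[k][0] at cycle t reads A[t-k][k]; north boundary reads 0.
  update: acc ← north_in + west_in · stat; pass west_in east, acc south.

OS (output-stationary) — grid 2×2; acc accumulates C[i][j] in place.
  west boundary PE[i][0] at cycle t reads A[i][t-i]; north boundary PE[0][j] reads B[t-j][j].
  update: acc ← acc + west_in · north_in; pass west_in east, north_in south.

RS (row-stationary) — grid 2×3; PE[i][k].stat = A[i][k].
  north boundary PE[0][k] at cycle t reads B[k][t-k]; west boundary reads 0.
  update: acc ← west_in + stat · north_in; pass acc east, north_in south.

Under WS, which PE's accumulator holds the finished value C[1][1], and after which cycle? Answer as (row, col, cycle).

WS: C[1][1] accumulates in PE[2][1]:
  @0  [2,1]  acc 0  |  →0  ↓0
  @1  [2,1]  acc 0  |  →0  ↓0
  @2  [2,1]  acc 0  |  →0  ↓0
  @3  [2,1]  acc 87  |  →4  ↓87
  @4  [2,1]  acc 65  |  →2  ↓65

(row, col, cycle) = (2, 1, 4)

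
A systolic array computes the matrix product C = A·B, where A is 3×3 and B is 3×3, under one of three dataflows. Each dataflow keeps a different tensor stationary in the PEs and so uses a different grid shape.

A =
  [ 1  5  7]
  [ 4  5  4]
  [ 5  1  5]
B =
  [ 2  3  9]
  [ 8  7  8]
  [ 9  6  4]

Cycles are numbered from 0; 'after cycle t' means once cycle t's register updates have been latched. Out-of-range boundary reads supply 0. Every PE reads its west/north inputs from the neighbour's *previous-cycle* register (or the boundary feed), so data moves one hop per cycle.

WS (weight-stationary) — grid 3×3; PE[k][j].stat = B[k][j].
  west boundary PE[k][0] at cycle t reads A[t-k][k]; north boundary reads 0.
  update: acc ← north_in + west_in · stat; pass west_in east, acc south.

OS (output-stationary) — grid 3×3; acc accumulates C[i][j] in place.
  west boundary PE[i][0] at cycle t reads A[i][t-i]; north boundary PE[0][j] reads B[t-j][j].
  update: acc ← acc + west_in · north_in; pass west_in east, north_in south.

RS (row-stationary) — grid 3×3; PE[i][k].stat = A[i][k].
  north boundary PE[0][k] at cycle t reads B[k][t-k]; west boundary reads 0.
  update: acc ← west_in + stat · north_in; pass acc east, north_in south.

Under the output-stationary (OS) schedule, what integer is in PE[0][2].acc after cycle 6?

PE[0][2].acc = 77

OS (3×3). Following PE[0][2] plus its west/north inputs:
  t=0 PE[0][1]: acc=0 h=0 v=0
  t=0 PE[0][2]: acc=0 h=0 v=0
  t=1 PE[0][1]: acc=3 h=1 v=3
  t=1 PE[0][2]: acc=0 h=0 v=0
  t=2 PE[0][1]: acc=38 h=5 v=7
  t=2 PE[0][2]: acc=9 h=1 v=9
  t=3 PE[0][1]: acc=80 h=7 v=6
  t=3 PE[0][2]: acc=49 h=5 v=8
  t=4 PE[0][1]: acc=80 h=0 v=0
  t=4 PE[0][2]: acc=77 h=7 v=4
  t=5 PE[0][1]: acc=80 h=0 v=0
  t=5 PE[0][2]: acc=77 h=0 v=0
  t=6 PE[0][1]: acc=80 h=0 v=0
  t=6 PE[0][2]: acc=77 h=0 v=0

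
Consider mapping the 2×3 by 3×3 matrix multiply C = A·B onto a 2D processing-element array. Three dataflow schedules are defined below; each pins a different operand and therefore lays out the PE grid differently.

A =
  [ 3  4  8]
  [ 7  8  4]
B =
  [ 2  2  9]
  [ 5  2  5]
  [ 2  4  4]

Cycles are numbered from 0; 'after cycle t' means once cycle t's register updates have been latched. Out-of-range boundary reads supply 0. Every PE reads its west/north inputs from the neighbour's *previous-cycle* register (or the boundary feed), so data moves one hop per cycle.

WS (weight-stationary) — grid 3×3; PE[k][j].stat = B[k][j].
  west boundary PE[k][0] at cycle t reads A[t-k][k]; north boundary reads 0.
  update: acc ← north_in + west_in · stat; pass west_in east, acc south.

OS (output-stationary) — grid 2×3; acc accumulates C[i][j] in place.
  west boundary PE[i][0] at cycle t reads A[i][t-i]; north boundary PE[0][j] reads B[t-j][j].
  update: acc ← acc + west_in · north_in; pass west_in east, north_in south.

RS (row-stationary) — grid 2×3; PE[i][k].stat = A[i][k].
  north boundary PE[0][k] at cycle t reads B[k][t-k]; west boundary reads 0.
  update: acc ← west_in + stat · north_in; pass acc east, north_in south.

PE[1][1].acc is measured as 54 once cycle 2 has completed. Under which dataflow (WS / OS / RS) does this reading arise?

dataflow = RS

WS [3×3] PE[1][1] across cycles:
  cycle 0: PE[1][1] → acc 0, east 0, south 0
  cycle 1: PE[1][1] → acc 0, east 0, south 0
  cycle 2: PE[1][1] → acc 14, east 4, south 14
OS [2×3] PE[1][1] across cycles:
  cycle 0: PE[1][1] → acc 0, east 0, south 0
  cycle 1: PE[1][1] → acc 0, east 0, south 0
  cycle 2: PE[1][1] → acc 14, east 7, south 2
RS [2×3] PE[1][1] across cycles:
  cycle 0: PE[1][1] → acc 0, east 0, south 0
  cycle 1: PE[1][1] → acc 0, east 0, south 0
  cycle 2: PE[1][1] → acc 54, east 54, south 5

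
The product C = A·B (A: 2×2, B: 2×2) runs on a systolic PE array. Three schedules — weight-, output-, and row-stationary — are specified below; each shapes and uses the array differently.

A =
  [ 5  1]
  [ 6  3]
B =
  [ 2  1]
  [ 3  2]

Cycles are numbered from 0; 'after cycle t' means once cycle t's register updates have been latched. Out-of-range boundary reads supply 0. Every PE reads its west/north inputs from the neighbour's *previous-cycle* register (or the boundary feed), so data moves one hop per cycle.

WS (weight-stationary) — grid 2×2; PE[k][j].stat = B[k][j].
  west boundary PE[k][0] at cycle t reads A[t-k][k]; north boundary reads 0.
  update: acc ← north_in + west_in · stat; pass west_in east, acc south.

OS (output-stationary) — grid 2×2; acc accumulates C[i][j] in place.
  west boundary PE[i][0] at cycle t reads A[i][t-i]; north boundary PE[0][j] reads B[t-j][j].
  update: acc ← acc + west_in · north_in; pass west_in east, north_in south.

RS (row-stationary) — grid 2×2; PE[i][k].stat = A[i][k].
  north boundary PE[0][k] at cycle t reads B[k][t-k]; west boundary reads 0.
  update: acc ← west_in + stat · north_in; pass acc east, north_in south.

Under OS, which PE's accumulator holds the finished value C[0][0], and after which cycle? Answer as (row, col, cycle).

Under OS, C[0][0] lands at PE[0][0]:
  t=0 PE[0][0]: acc=10 h=5 v=2
  t=1 PE[0][0]: acc=13 h=1 v=3

(row, col, cycle) = (0, 0, 1)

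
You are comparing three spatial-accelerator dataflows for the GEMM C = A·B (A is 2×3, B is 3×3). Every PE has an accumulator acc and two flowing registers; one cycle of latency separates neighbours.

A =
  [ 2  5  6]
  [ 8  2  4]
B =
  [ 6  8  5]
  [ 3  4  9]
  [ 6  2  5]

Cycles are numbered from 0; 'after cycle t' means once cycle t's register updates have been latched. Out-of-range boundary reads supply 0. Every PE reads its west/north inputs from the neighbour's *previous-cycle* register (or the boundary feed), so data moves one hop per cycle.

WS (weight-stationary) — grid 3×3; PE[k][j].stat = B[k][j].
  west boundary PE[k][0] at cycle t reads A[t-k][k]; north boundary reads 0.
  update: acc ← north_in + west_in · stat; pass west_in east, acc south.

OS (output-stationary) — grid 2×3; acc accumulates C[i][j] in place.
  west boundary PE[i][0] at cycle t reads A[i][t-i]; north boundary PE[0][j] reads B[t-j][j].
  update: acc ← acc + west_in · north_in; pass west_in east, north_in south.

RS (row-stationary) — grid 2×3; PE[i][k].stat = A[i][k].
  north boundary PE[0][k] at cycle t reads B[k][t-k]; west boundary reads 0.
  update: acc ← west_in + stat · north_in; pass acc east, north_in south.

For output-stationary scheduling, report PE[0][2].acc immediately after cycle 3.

OS (2×3). Following PE[0][2] plus its west/north inputs:
  @0  [0,1]  acc 0  |  →0  ↓0
  @0  [0,2]  acc 0  |  →0  ↓0
  @1  [0,1]  acc 16  |  →2  ↓8
  @1  [0,2]  acc 0  |  →0  ↓0
  @2  [0,1]  acc 36  |  →5  ↓4
  @2  [0,2]  acc 10  |  →2  ↓5
  @3  [0,1]  acc 48  |  →6  ↓2
  @3  [0,2]  acc 55  |  →5  ↓9

PE[0][2].acc = 55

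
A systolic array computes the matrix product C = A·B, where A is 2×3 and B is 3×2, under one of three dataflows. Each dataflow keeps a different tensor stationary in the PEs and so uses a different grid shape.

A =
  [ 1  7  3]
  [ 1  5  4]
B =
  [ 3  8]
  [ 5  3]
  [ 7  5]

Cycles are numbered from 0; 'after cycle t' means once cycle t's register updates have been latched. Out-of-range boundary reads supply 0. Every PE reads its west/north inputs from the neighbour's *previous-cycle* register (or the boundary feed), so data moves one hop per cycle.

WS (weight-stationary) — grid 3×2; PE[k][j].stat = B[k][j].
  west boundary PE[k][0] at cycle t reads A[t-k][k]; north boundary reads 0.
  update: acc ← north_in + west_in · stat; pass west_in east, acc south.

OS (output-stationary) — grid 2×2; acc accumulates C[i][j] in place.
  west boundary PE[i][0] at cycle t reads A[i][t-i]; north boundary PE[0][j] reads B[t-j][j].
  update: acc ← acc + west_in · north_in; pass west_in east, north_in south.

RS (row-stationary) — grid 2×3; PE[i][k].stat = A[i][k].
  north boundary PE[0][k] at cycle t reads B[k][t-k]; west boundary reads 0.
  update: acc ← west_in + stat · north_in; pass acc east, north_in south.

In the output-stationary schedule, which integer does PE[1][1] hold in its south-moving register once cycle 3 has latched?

OS (2×2). Following PE[1][1] plus its west/north inputs:
  t=0 PE[0][1]: acc=0 h=0 v=0
  t=0 PE[1][0]: acc=0 h=0 v=0
  t=0 PE[1][1]: acc=0 h=0 v=0
  t=1 PE[0][1]: acc=8 h=1 v=8
  t=1 PE[1][0]: acc=3 h=1 v=3
  t=1 PE[1][1]: acc=0 h=0 v=0
  t=2 PE[0][1]: acc=29 h=7 v=3
  t=2 PE[1][0]: acc=28 h=5 v=5
  t=2 PE[1][1]: acc=8 h=1 v=8
  t=3 PE[0][1]: acc=44 h=3 v=5
  t=3 PE[1][0]: acc=56 h=4 v=7
  t=3 PE[1][1]: acc=23 h=5 v=3

register = 3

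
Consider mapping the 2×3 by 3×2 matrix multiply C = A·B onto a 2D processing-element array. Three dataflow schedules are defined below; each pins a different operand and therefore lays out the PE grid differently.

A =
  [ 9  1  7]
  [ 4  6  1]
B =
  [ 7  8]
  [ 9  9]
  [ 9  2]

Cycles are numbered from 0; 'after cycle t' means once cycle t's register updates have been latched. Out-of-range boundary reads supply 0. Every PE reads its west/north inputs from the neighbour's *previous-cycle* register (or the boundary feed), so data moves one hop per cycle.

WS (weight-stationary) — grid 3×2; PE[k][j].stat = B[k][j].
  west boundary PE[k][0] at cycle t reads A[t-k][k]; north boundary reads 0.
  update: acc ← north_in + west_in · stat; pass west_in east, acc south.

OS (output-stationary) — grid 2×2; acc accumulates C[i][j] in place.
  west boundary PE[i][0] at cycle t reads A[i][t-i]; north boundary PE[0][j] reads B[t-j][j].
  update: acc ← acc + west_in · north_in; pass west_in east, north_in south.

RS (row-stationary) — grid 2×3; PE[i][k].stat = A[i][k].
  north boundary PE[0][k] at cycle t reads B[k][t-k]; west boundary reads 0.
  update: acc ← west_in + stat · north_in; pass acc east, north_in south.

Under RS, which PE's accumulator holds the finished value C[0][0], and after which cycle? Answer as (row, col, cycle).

Under RS, C[0][0] lands at PE[0][2]:
  t=0 PE[0][2]: acc=0 h=0 v=0
  t=1 PE[0][2]: acc=0 h=0 v=0
  t=2 PE[0][2]: acc=135 h=135 v=9

(row, col, cycle) = (0, 2, 2)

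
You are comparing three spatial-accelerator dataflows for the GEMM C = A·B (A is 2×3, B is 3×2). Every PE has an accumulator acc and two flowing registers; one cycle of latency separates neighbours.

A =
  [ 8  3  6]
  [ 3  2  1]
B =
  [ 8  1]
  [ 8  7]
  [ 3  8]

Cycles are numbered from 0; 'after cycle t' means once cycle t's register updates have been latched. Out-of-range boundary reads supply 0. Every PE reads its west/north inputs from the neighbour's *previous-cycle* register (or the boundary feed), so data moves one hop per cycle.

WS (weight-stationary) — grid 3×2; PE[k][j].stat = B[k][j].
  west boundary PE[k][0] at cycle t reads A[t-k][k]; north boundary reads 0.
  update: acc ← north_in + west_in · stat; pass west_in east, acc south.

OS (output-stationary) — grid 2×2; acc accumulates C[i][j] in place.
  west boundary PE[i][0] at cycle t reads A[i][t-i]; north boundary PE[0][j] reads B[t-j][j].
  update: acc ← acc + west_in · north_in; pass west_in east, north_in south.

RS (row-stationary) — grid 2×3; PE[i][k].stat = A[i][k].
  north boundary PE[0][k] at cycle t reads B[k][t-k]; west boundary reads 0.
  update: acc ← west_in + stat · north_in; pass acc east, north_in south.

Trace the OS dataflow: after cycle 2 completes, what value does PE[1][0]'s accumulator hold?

PE[1][0].acc = 40

OS (2×2). Following PE[1][0] plus its west/north inputs:
  cycle 0: PE[0][0] → acc 64, east 8, south 8
  cycle 0: PE[1][0] → acc 0, east 0, south 0
  cycle 1: PE[0][0] → acc 88, east 3, south 8
  cycle 1: PE[1][0] → acc 24, east 3, south 8
  cycle 2: PE[0][0] → acc 106, east 6, south 3
  cycle 2: PE[1][0] → acc 40, east 2, south 8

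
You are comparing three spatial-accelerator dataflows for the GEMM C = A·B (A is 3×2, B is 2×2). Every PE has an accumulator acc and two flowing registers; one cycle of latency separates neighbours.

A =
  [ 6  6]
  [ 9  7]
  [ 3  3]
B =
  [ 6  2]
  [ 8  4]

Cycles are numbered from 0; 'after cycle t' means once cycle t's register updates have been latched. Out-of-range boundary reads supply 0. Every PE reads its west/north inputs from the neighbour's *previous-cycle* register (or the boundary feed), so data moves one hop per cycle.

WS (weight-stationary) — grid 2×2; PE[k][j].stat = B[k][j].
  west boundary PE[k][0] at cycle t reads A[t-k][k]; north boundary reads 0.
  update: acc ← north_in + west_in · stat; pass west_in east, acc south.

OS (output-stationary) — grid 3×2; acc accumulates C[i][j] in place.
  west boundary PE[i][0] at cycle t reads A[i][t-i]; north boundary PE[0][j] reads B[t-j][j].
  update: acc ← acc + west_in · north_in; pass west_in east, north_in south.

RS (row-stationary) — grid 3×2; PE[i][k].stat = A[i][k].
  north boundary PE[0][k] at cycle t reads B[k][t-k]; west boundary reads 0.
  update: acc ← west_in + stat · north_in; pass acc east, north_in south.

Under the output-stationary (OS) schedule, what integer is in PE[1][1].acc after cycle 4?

PE[1][1].acc = 46

OS on a 3×2 grid — tracing PE[1][1] and its feeders:
  @0  [0,1]  acc 0  |  →0  ↓0
  @0  [1,0]  acc 0  |  →0  ↓0
  @0  [1,1]  acc 0  |  →0  ↓0
  @1  [0,1]  acc 12  |  →6  ↓2
  @1  [1,0]  acc 54  |  →9  ↓6
  @1  [1,1]  acc 0  |  →0  ↓0
  @2  [0,1]  acc 36  |  →6  ↓4
  @2  [1,0]  acc 110  |  →7  ↓8
  @2  [1,1]  acc 18  |  →9  ↓2
  @3  [0,1]  acc 36  |  →0  ↓0
  @3  [1,0]  acc 110  |  →0  ↓0
  @3  [1,1]  acc 46  |  →7  ↓4
  @4  [0,1]  acc 36  |  →0  ↓0
  @4  [1,0]  acc 110  |  →0  ↓0
  @4  [1,1]  acc 46  |  →0  ↓0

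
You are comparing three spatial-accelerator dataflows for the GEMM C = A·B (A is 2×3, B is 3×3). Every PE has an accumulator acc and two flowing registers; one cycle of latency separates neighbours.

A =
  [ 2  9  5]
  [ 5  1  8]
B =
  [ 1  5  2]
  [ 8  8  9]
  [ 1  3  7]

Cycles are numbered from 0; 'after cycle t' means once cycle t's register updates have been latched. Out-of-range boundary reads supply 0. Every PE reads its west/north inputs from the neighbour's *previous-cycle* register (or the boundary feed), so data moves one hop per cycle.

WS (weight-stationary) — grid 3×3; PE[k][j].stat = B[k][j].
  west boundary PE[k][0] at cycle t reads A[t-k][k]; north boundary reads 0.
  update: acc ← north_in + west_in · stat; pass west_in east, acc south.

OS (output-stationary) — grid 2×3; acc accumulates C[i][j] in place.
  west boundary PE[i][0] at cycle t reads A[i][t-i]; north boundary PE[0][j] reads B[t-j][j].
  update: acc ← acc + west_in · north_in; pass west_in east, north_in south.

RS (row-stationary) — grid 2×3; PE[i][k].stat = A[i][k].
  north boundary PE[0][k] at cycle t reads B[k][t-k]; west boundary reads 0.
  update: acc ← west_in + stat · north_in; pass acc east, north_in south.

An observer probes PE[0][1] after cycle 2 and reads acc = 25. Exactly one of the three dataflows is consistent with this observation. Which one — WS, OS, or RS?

— WS: 3×3; PE[0][1] trace:
  after 0 — PE[0][1] acc=0, pass-E 0, pass-S 0
  after 1 — PE[0][1] acc=10, pass-E 2, pass-S 10
  after 2 — PE[0][1] acc=25, pass-E 5, pass-S 25
— OS: 2×3; PE[0][1] trace:
  after 0 — PE[0][1] acc=0, pass-E 0, pass-S 0
  after 1 — PE[0][1] acc=10, pass-E 2, pass-S 5
  after 2 — PE[0][1] acc=82, pass-E 9, pass-S 8
— RS: 2×3; PE[0][1] trace:
  after 0 — PE[0][1] acc=0, pass-E 0, pass-S 0
  after 1 — PE[0][1] acc=74, pass-E 74, pass-S 8
  after 2 — PE[0][1] acc=82, pass-E 82, pass-S 8

dataflow = WS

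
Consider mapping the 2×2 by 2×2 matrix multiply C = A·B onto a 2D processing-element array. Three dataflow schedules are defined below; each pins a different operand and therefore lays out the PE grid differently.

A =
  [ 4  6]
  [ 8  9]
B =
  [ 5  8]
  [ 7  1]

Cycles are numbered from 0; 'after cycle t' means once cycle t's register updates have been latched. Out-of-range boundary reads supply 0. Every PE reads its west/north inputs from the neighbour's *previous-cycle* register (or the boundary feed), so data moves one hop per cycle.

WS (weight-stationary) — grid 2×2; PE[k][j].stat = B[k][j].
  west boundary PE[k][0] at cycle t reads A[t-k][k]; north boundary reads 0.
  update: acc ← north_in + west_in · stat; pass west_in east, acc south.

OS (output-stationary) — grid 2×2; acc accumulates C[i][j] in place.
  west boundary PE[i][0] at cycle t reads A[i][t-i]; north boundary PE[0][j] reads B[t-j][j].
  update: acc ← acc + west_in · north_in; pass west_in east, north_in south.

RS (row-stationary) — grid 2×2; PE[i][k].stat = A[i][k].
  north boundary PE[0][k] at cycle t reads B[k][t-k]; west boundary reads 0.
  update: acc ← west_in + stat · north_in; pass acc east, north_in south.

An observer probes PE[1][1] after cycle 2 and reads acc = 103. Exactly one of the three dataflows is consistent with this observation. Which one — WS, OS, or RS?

Under WS (2×2), PE[1][1]:
  t=0 PE[1][1]: acc=0 h=0 v=0
  t=1 PE[1][1]: acc=0 h=0 v=0
  t=2 PE[1][1]: acc=38 h=6 v=38
Under OS (2×2), PE[1][1]:
  t=0 PE[1][1]: acc=0 h=0 v=0
  t=1 PE[1][1]: acc=0 h=0 v=0
  t=2 PE[1][1]: acc=64 h=8 v=8
Under RS (2×2), PE[1][1]:
  t=0 PE[1][1]: acc=0 h=0 v=0
  t=1 PE[1][1]: acc=0 h=0 v=0
  t=2 PE[1][1]: acc=103 h=103 v=7

dataflow = RS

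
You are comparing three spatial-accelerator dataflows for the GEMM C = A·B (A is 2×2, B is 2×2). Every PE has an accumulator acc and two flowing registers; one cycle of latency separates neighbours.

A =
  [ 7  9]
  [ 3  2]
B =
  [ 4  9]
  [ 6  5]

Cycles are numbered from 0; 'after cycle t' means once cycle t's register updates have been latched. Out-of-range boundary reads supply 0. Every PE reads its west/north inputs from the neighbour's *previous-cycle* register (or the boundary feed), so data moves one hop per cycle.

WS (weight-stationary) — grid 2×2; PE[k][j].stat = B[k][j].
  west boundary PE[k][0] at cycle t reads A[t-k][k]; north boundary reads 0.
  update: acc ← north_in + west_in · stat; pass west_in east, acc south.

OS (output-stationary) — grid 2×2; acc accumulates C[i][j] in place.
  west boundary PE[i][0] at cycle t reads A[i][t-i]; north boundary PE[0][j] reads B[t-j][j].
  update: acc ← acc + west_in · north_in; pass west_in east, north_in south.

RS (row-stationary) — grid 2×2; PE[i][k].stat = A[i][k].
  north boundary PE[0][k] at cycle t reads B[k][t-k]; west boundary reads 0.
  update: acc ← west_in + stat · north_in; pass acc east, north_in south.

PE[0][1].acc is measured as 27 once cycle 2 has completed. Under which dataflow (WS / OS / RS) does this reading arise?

WS (2×2 grid), PE[0][1]:
  [0] (0,1) acc=0 (h:0 v:0)
  [1] (0,1) acc=63 (h:7 v:63)
  [2] (0,1) acc=27 (h:3 v:27)
OS (2×2 grid), PE[0][1]:
  [0] (0,1) acc=0 (h:0 v:0)
  [1] (0,1) acc=63 (h:7 v:9)
  [2] (0,1) acc=108 (h:9 v:5)
RS (2×2 grid), PE[0][1]:
  [0] (0,1) acc=0 (h:0 v:0)
  [1] (0,1) acc=82 (h:82 v:6)
  [2] (0,1) acc=108 (h:108 v:5)

dataflow = WS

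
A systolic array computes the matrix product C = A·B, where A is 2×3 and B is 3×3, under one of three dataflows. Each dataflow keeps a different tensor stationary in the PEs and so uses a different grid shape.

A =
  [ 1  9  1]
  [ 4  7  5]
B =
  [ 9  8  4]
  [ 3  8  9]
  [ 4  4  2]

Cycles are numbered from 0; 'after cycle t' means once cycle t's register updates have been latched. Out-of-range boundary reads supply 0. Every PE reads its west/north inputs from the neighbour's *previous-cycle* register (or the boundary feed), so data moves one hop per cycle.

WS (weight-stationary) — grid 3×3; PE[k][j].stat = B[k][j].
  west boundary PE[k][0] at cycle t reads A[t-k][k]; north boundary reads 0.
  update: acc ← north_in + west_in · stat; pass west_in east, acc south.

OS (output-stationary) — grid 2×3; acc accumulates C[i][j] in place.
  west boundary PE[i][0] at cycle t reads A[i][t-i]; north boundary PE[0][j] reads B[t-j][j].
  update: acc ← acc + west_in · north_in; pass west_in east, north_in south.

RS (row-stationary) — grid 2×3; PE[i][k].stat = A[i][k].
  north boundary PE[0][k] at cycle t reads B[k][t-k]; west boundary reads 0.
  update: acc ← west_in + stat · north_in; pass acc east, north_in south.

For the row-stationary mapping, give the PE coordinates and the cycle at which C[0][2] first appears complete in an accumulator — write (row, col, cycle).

RS: C[0][2] accumulates in PE[0][2]:
  step 0 · PE0,2: acc=0; fwd→0 fwd↓0
  step 1 · PE0,2: acc=0; fwd→0 fwd↓0
  step 2 · PE0,2: acc=40; fwd→40 fwd↓4
  step 3 · PE0,2: acc=84; fwd→84 fwd↓4
  step 4 · PE0,2: acc=87; fwd→87 fwd↓2

(row, col, cycle) = (0, 2, 4)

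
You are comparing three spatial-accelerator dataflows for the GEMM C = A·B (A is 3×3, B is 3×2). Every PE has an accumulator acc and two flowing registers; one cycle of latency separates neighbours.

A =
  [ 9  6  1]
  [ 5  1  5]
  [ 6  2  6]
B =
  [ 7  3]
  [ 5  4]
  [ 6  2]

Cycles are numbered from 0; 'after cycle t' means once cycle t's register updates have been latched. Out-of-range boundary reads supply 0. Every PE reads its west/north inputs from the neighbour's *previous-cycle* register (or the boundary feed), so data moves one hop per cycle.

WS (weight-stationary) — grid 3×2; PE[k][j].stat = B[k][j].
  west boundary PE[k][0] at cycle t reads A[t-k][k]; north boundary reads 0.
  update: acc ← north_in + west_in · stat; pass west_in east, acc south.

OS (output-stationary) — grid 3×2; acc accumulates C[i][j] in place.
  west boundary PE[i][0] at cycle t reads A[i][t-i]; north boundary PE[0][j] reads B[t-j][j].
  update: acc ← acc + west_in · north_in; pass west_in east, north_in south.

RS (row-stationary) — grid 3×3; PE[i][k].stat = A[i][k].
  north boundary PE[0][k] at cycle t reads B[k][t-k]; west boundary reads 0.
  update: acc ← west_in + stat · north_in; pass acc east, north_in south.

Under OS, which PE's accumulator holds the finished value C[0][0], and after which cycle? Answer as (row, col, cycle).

Under OS, C[0][0] lands at PE[0][0]:
  step 0 · PE0,0: acc=63; fwd→9 fwd↓7
  step 1 · PE0,0: acc=93; fwd→6 fwd↓5
  step 2 · PE0,0: acc=99; fwd→1 fwd↓6

(row, col, cycle) = (0, 0, 2)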